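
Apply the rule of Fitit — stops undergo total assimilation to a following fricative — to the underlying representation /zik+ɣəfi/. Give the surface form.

[ziɣɣəfi]

/k/ is the segment targeted by the rule; it sits immediately before /ɣ/, so it assimilates completely and surfaces as [ɣ].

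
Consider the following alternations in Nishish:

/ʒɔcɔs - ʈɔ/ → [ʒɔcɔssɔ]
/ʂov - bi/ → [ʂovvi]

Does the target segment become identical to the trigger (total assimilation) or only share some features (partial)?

The segment that alternates is /ʈ/, which surfaces as [s] when adjacent to /s/.
The output [s] is identical to the trigger /s/ — every feature (place, manner, voicing) has been copied — so this is total assimilation.
The remaining alternation confirms this: /b/ → [v] after /v/ — in each case the output is a copy of the preceding consonant.

total assimilation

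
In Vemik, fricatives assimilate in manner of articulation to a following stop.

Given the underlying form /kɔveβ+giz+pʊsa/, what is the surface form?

[kɔvebgidpʊsa]

/β/ is a voiced bilabial fricative. The following trigger /g/ is a stop, so /β/ must become a stop as well.
The voiced bilabial stop is [b], so /β/ → [b].
At the second juncture, /z/ likewise becomes [d] adjacent to /p/.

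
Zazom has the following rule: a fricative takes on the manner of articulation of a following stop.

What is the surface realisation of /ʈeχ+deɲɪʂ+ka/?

/χ/ is a voiceless uvular fricative. The following trigger /d/ is a stop, so /χ/ must become a stop as well.
A voiceless uvular stop is [q], so the surface segment is [q].
At the second juncture, /ʂ/ likewise becomes [ʈ] adjacent to /k/.

[ʈeqdeɲɪʈka]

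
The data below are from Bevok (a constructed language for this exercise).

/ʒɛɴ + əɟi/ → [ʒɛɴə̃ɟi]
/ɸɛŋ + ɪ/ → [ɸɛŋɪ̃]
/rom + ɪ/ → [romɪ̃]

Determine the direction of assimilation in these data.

The vowel /ə/ surfaces as nasalised [ə̃] next to the preceding nasal /ɴ/ — it has acquired the [+nasal] feature of its neighbour.
Likewise in the remaining data: /ɪ/ → [ɪ̃] after /ŋ/; /ɪ/ → [ɪ̃] after /m/ — each time a vowel is nasalised next to a preceding nasal.
Because the conditioning nasal is to the left of the vowel that changes, the process is progressive (perseverative).

progressive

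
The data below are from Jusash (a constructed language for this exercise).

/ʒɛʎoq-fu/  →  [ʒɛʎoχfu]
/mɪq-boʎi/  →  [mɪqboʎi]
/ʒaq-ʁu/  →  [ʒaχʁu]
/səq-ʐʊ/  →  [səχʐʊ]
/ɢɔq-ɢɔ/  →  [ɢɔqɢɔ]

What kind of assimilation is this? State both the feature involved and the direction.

regressive manner assimilation

The segment that alternates is /q/, which surfaces as [χ] when adjacent to /f/.
The change stop → fricative matches the manner of the following /f/, identifying this as manner assimilation.
Place and voice are unchanged, so the assimilation is partial, not total.
The other alternating forms pattern the same way: /q/ → [χ] before /ʁ/ (stop → fricative, matching a fricative); /q/ → [χ] before /ʐ/ (stop → fricative, matching a fricative) — only manner changes, and always toward the following segment.
No alternation appears in [mɪqboʎi], [ɢɔqɢɔ]: there the adjacent consonants already agree in manner (/q/ and /b/ are both stops; /q/ and /ɢ/ are both stops), so these forms are consistent with the same rule.
Since the segment that changes precedes the conditioning segment, the assimilation is regressive.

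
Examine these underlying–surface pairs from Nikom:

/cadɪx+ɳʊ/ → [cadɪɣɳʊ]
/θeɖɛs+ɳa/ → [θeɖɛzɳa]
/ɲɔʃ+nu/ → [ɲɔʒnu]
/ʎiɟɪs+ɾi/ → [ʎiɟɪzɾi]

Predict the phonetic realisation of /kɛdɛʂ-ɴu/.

[kɛdɛʐɴu]

The data show regressive voicing assimilation: /x/ → [ɣ] before /ɳ/; /s/ → [z] before /ɳ/; /ʃ/ → [ʒ] before /n/; /s/ → [z] before /ɾ/. In each pair only voicing changes, matching the following consonant, while place and manner stay constant.
The rule targets /ʂ/ (voiceless retroflex fricative), which sits before the trigger /ɴ/ (voiced).
The voiced retroflex fricative is [ʐ], so /ʂ/ → [ʐ].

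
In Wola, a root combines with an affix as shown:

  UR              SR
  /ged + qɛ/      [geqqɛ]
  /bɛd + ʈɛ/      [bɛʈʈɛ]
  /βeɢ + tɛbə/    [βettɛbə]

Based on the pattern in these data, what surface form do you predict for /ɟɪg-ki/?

[ɟɪkki]

The data show regressive total assimilation (/d/ → [q] before /q/; /d/ → [ʈ] before /ʈ/; /ɢ/ → [t] before /t/): in every case the target segment becomes identical to its following neighbour, copying more than a single feature.
/g/ is the segment targeted by the rule; it sits immediately before /k/, so it assimilates completely and surfaces as [k].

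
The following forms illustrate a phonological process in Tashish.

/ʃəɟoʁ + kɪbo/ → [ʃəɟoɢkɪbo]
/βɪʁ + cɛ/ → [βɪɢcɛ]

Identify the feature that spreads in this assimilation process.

Underlying /ʁ/ is realised as [ɢ] next to /k/; /k/ itself does not change.
/ʁ/ is a fricative while /k/ is a stop; the output [ɢ] is a stop, matching the trigger — so the feature that spreads is manner.
The same holds elsewhere in the data: /ʁ/ → [ɢ] before /c/ (fricative → stop, matching a stop) — only manner changes, and always toward the following segment.

manner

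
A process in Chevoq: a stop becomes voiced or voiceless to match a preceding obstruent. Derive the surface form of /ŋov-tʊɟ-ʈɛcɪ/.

[ŋovdʊɟɖɛcɪ]

The rule targets /t/ (voiceless alveolar stop), which sits after the trigger /v/ (voiced).
The voiced alveolar stop is [d], so /t/ → [d].
At the second juncture, /ʈ/ likewise becomes [ɖ] adjacent to /ɟ/.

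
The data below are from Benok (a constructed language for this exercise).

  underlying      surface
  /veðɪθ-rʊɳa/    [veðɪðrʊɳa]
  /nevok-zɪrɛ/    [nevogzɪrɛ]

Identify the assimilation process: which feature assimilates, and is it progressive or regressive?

regressive voicing assimilation

The segment that alternates is /θ/, which surfaces as [ð] when adjacent to /r/.
/θ/ is voiceless while /r/ is voiced; the output [ð] is voiced, matching the trigger — so the feature that spreads is voicing.
Place and manner are unchanged, so the assimilation is partial, not total.
The other alternating form patterns the same way: /k/ → [g] before /z/ (voiceless → voiced, matching voiced) — only voicing changes, and always toward the following segment.
The trigger is the following segment, so the direction is regressive (anticipatory).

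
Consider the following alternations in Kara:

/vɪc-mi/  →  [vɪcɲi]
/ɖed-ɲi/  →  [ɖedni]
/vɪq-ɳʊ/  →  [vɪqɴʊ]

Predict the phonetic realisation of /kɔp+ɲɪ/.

The data show progressive place assimilation: /m/ → [ɲ] after /c/; /ɲ/ → [n] after /d/; /ɳ/ → [ɴ] after /q/. In each pair only place changes, matching the preceding consonant, while manner and voice stay constant.
The rule targets /ɲ/ (voiced palatal nasal), which sits after the trigger /p/ (bilabial).
A voiced bilabial nasal is [m], so the surface segment is [m].

[kɔpmɪ]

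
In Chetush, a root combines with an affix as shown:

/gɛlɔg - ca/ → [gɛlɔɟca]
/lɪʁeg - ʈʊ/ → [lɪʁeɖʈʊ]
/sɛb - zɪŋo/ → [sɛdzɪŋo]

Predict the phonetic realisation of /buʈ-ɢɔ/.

The data show regressive place assimilation: /g/ → [ɟ] before /c/; /g/ → [ɖ] before /ʈ/; /b/ → [d] before /z/. In each pair only place changes, matching the following consonant, while manner and voice stay constant.
/ʈ/ is a voiceless retroflex stop. The following trigger /ɢ/ is uvular, so /ʈ/ must become uvular as well.
Changing only its place to uvular gives [q] — the voiceless uvular stop.

[buqɢɔ]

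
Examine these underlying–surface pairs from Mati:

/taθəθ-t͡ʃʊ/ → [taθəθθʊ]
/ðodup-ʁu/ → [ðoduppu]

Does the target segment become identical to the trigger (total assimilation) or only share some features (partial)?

total assimilation

Comparing underlying and surface forms, /t͡ʃ/ → [θ] is the alternation; the neighbouring /θ/ is constant.
The output [θ] is identical to the trigger /θ/ — every feature (place, manner, voicing) has been copied — so this is total assimilation.
The remaining alternation confirms this: /ʁ/ → [p] after /p/ — in each case the output is a copy of the preceding consonant.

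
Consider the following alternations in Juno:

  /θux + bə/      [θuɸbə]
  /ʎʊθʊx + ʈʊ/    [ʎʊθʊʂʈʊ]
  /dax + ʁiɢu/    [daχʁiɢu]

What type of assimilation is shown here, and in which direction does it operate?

Underlying /x/ is realised as [ɸ] next to /b/; /b/ itself does not change.
/x/ is velar while /b/ is bilabial; the output [ɸ] is bilabial, matching the trigger — so the feature that spreads is place.
Manner and voice are unchanged, so the assimilation is partial, not total.
The same holds elsewhere in the data: /x/ → [ʂ] before /ʈ/ (velar → retroflex, matching retroflex); /x/ → [χ] before /ʁ/ (velar → uvular, matching uvular) — only place changes, and always toward the following segment.
The trigger is the following segment, so the direction is regressive (anticipatory).

regressive place assimilation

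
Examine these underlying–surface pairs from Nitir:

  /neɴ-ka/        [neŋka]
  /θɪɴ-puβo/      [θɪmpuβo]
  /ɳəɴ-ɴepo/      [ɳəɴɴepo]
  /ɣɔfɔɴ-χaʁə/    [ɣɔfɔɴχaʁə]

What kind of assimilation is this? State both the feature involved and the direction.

regressive place assimilation

The segment that alternates is /ɴ/, which surfaces as [ŋ] when adjacent to /k/.
/ɴ/ is uvular while /k/ is velar; the output [ŋ] is velar, matching the trigger — so the feature that spreads is place.
Manner and voice are unchanged, so the assimilation is partial, not total.
The other alternating form patterns the same way: /ɴ/ → [m] before /p/ (uvular → bilabial, matching bilabial) — only place changes, and always toward the following segment.
No alternation appears in [ɳəɴɴepo], [ɣɔfɔɴχaʁə]: there the adjacent consonants already agree in place (/ɴ/ and /ɴ/ are both uvular; /ɴ/ and /χ/ are both uvular), so these forms are consistent with the same rule.
Since the segment that changes precedes the conditioning segment, the assimilation is regressive.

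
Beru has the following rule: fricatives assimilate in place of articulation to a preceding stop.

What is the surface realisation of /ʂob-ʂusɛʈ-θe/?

[ʂobɸusɛʈʂe]

The rule targets /ʂ/ (voiceless retroflex fricative), which sits after the trigger /b/ (bilabial).
Changing only its place to bilabial gives [ɸ] — the voiceless bilabial fricative.
The same rule applies at the second boundary: /θ/ → [ʂ] next to /ʈ/.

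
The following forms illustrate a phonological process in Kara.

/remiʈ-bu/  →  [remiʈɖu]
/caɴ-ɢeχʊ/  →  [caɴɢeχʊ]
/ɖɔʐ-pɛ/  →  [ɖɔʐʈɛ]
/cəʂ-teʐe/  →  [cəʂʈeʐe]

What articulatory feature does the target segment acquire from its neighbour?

place

The segment that alternates is /b/, which surfaces as [ɖ] when adjacent to /ʈ/.
/b/ is bilabial while /ʈ/ is retroflex; the output [ɖ] is retroflex, matching the trigger — so the feature that spreads is place.
The other alternating forms pattern the same way: /p/ → [ʈ] after /ʐ/ (bilabial → retroflex, matching retroflex); /t/ → [ʈ] after /ʂ/ (alveolar → retroflex, matching retroflex) — only place changes, and always toward the preceding segment.
Nothing changes in [caɴɢeχʊ]: there the adjacent consonants already agree in place (/ɢ/ and /ɴ/ are both uvular), so this form is consistent with the same rule.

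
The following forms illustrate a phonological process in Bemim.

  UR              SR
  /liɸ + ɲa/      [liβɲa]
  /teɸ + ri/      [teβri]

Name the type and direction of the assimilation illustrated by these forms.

Underlying /ɸ/ is realised as [β] next to /ɲ/; /ɲ/ itself does not change.
The change voiceless → voiced matches the voicing of the following /ɲ/, identifying this as voicing assimilation.
Place and manner are unchanged, so the assimilation is partial, not total.
Checking the remaining alternation: /ɸ/ → [β] before /r/ (voiceless → voiced, matching voiced) — only voicing changes, and always toward the following segment.
The trigger is the following segment, so the direction is regressive (anticipatory).

regressive voicing assimilation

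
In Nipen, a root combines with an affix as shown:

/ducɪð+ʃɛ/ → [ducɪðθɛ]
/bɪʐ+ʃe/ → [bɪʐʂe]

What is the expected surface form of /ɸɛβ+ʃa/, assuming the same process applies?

[ɸɛβɸa]

The data show progressive place assimilation: /ʃ/ → [θ] after /ð/; /ʃ/ → [ʂ] after /ʐ/. In each pair only place changes, matching the preceding consonant, while manner and voice stay constant.
/ʃ/ is a voiceless postalveolar fricative. The preceding trigger /β/ is bilabial, so /ʃ/ must become bilabial as well.
A voiceless bilabial fricative is [ɸ], so the surface segment is [ɸ].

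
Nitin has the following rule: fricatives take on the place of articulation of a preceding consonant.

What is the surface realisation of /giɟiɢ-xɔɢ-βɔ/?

[giɟiɢχɔɢʁɔ]

/x/ is a voiceless velar fricative. The preceding trigger /ɢ/ is uvular, so /x/ must become uvular as well.
The voiceless uvular fricative is [χ], so /x/ → [χ].
The same rule applies at the second boundary: /β/ → [ʁ] next to /ɢ/.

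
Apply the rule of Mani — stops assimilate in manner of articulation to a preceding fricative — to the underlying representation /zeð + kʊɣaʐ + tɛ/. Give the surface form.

[zeðxʊɣaʐsɛ]

The rule targets /k/ (voiceless velar stop), which sits after the trigger /ð/ (fricative).
A voiceless velar fricative is [x], so the surface segment is [x].
At the second juncture, /t/ likewise becomes [s] adjacent to /ʐ/.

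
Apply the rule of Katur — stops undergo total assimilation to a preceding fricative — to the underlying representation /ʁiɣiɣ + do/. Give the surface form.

[ʁiɣiɣɣo]

/d/ is the segment targeted by the rule; it sits immediately after /ɣ/, so it assimilates completely and surfaces as [ɣ].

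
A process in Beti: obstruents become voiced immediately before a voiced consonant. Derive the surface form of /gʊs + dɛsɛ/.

[gʊzdɛsɛ]

The rule targets /s/ (voiceless alveolar fricative), which sits before the trigger /d/ (voiced).
A voiced alveolar fricative is [z], so the surface segment is [z].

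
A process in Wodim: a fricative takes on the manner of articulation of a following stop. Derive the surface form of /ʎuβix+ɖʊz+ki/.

The rule targets /x/ (voiceless velar fricative), which sits before the trigger /ɖ/ (stop).
Changing only its manner to stop gives [k] — the voiceless velar stop.
The same rule applies at the second boundary: /z/ → [d] next to /k/.

[ʎuβikɖʊdki]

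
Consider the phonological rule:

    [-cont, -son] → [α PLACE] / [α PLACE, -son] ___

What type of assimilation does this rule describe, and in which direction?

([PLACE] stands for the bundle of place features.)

The shared variable α links the value of the place features (abbreviated [PLACE]) on the target to the same value on the neighbouring segment, so place is the feature that assimilates.
Since the environment is written before the underscore, the trigger precedes the target; the direction is progressive.

progressive place assimilation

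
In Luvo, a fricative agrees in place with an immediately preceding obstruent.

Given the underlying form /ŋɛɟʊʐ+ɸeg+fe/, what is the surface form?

[ŋɛɟʊʐʂegxe]

/ɸ/ is a voiceless bilabial fricative. The preceding trigger /ʐ/ is retroflex, so /ɸ/ must become retroflex as well.
Changing only its place to retroflex gives [ʂ] — the voiceless retroflex fricative.
At the second juncture, /f/ likewise becomes [x] adjacent to /g/.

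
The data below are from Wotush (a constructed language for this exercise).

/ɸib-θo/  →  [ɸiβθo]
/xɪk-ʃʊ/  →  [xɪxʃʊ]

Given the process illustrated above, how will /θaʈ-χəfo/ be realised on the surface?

The data show regressive manner assimilation: /b/ → [β] before /θ/; /k/ → [x] before /ʃ/. In each pair only manner changes, matching the following consonant, while place and voice stay constant.
The rule targets /ʈ/ (voiceless retroflex stop), which sits before the trigger /χ/ (fricative).
The voiceless retroflex fricative is [ʂ], so /ʈ/ → [ʂ].

[θaʂχəfo]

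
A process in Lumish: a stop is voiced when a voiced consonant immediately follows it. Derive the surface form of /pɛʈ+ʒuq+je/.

[pɛɖʒuɢje]

The rule targets /ʈ/ (voiceless retroflex stop), which sits before the trigger /ʒ/ (voiced).
The voiced retroflex stop is [ɖ], so /ʈ/ → [ɖ].
At the second juncture, /q/ likewise becomes [ɢ] adjacent to /j/.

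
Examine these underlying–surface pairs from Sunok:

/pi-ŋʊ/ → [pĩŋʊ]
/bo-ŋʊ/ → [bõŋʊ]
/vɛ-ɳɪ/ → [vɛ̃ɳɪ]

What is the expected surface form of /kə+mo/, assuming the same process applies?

The data show regressive nasality assimilation (vowel nasalisation): /i/ → [ĩ] before /ŋ/; /o/ → [õ] before /ŋ/; /ɛ/ → [ɛ̃] before /ɳ/ — a vowel is nasalised by an immediately following nasal consonant.
/ə/ sits next to the nasal /m/ and is therefore nasalised to [ə̃].

[kə̃mo]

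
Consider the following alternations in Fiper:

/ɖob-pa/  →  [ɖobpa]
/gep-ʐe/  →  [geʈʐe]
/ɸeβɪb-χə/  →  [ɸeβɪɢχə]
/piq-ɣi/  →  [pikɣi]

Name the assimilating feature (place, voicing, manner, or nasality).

The segment that alternates is /p/, which surfaces as [ʈ] when adjacent to /ʐ/.
/p/ is bilabial while /ʐ/ is retroflex; the output [ʈ] is retroflex, matching the trigger — so the feature that spreads is place.
Checking the remaining alternations: /b/ → [ɢ] before /χ/ (bilabial → uvular, matching uvular); /q/ → [k] before /ɣ/ (uvular → velar, matching velar) — only place changes, and always toward the following segment.
Nothing changes in [ɖobpa]: there the adjacent consonants already agree in place (/b/ and /p/ are both bilabial), so this form is consistent with the same rule.

place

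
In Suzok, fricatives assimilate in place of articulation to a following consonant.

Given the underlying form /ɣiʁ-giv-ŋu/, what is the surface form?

[ɣiɣgiɣŋu]

The rule targets /ʁ/ (voiced uvular fricative), which sits before the trigger /g/ (velar).
The voiced velar fricative is [ɣ], so /ʁ/ → [ɣ].
The same rule applies at the second boundary: /v/ → [ɣ] next to /ŋ/.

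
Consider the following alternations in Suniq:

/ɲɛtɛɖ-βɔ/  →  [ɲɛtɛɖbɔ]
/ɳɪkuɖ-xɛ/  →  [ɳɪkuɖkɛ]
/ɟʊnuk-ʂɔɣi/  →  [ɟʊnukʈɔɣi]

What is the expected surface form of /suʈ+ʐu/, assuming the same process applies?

The data show progressive manner assimilation: /β/ → [b] after /ɖ/; /x/ → [k] after /ɖ/; /ʂ/ → [ʈ] after /k/. In each pair only manner changes, matching the preceding consonant, while place and voice stay constant.
The rule targets /ʐ/ (voiced retroflex fricative), which sits after the trigger /ʈ/ (stop).
The voiced retroflex stop is [ɖ], so /ʐ/ → [ɖ].

[suʈɖu]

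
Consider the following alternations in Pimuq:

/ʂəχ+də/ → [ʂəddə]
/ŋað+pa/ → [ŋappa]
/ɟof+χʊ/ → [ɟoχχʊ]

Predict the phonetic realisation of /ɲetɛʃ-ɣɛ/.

The data show regressive total assimilation (/χ/ → [d] before /d/; /ð/ → [p] before /p/; /f/ → [χ] before /χ/): in every case the target segment becomes identical to its following neighbour, copying more than a single feature.
/ʃ/ is the segment targeted by the rule; it sits immediately before /ɣ/, so it assimilates completely and surfaces as [ɣ].

[ɲetɛɣɣɛ]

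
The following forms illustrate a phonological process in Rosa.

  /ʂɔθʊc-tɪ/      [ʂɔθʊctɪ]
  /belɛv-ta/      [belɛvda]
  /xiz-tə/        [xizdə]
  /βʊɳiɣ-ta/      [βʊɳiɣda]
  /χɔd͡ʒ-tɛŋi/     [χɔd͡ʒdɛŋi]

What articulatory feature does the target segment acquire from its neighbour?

voicing

Comparing underlying and surface forms, /t/ → [d] is the alternation; the neighbouring /v/ is constant.
/t/ is voiceless while /v/ is voiced; the output [d] is voiced, matching the trigger — so the feature that spreads is voicing.
Checking the remaining alternations: /t/ → [d] after /z/ (voiceless → voiced, matching voiced); /t/ → [d] after /ɣ/ (voiceless → voiced, matching voiced); /t/ → [d] after /d͡ʒ/ (voiceless → voiced, matching voiced) — only voicing changes, and always toward the preceding segment.
No alternation appears in [ʂɔθʊctɪ]: there the adjacent consonants already agree in voicing (/t/ and /c/ are both voiceless), so this form is consistent with the same rule.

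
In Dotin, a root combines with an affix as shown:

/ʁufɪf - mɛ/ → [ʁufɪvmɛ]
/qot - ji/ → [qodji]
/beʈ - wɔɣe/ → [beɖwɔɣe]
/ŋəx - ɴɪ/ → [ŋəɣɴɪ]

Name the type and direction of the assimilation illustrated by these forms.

Underlying /f/ is realised as [v] next to /m/; /m/ itself does not change.
The change voiceless → voiced matches the voicing of the following /m/, identifying this as voicing assimilation.
Place and manner are unchanged, so the assimilation is partial, not total.
Checking the remaining alternations: /t/ → [d] before /j/ (voiceless → voiced, matching voiced); /ʈ/ → [ɖ] before /w/ (voiceless → voiced, matching voiced); /x/ → [ɣ] before /ɴ/ (voiceless → voiced, matching voiced) — only voicing changes, and always toward the following segment.
Since the segment that changes precedes the conditioning segment, the assimilation is regressive.

regressive voicing assimilation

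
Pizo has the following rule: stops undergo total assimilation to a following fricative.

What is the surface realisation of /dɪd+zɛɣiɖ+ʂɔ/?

[dɪzzɛɣiʂʂɔ]

/d/ is the segment targeted by the rule; it sits immediately before /z/, so it assimilates completely and surfaces as [z].
At the second juncture, /ɖ/ likewise becomes [ʂ] adjacent to /ʂ/.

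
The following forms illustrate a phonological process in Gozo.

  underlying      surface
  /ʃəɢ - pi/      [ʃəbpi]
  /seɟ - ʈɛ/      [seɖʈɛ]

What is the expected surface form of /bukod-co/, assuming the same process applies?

[bukoɟco]

The data show regressive place assimilation: /ɢ/ → [b] before /p/; /ɟ/ → [ɖ] before /ʈ/. In each pair only place changes, matching the following consonant, while manner and voice stay constant.
The rule targets /d/ (voiced alveolar stop), which sits before the trigger /c/ (palatal).
The voiced palatal stop is [ɟ], so /d/ → [ɟ].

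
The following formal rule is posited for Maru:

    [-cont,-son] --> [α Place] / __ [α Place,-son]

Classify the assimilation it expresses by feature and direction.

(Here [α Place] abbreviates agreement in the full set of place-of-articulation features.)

The shared variable α links the value of the place features (abbreviated [Place]) on the target to the same value on the neighbouring segment, so place is the feature that assimilates.
Since the environment is written after the underscore, the trigger follows the target; the direction is regressive.

regressive place assimilation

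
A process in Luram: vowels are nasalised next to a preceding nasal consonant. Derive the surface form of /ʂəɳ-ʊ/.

[ʂəɳʊ̃]

/ʊ/ sits next to the nasal /ɳ/ and is therefore nasalised to [ʊ̃].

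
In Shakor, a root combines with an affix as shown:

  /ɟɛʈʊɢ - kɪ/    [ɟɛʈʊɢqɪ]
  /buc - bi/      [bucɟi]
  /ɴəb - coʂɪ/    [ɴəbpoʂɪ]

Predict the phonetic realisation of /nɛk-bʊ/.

[nɛkgʊ]

The data show progressive place assimilation: /k/ → [q] after /ɢ/; /b/ → [ɟ] after /c/; /c/ → [p] after /b/. In each pair only place changes, matching the preceding consonant, while manner and voice stay constant.
/b/ is a voiced bilabial stop. The preceding trigger /k/ is velar, so /b/ must become velar as well.
The voiced velar stop is [g], so /b/ → [g].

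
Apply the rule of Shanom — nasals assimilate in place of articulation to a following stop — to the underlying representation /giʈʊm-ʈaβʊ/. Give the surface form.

/m/ is a voiced bilabial nasal. The following trigger /ʈ/ is retroflex, so /m/ must become retroflex as well.
Changing only its place to retroflex gives [ɳ] — the voiced retroflex nasal.

[giʈʊɳʈaβʊ]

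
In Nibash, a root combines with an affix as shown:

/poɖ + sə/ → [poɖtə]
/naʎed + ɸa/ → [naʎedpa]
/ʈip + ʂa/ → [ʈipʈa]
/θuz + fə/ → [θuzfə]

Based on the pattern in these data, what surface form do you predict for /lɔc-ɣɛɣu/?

[lɔcgɛɣu]

The data show progressive manner assimilation: /s/ → [t] after /ɖ/; /ɸ/ → [p] after /d/; /ʂ/ → [ʈ] after /p/. In each pair only manner changes, matching the preceding consonant, while place and voice stay constant.
Nothing changes in [θuzfə]: there the adjacent consonants already agree in manner (/f/ and /z/ are both fricatives), so this form is consistent with the same rule.
The rule targets /ɣ/ (voiced velar fricative), which sits after the trigger /c/ (stop).
The voiced velar stop is [g], so /ɣ/ → [g].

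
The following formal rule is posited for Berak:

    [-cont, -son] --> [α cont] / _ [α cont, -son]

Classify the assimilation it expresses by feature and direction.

The rule copies [cont] (continuancy) from the environment onto the target stops; since [±cont] encodes the stop/fricative manner contrast, the assimilating dimension is manner.
The conditioning segment sits to the right of the focus bar, meaning the trigger follows the segment that changes — regressive assimilation.

regressive manner assimilation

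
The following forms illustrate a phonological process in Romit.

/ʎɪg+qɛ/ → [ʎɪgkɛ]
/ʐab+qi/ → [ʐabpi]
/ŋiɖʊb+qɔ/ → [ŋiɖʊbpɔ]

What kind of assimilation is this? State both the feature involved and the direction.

Comparing underlying and surface forms, /q/ → [k] is the alternation; the neighbouring /g/ is constant.
/q/ is uvular while /g/ is velar; the output [k] is velar, matching the trigger — so the feature that spreads is place.
Manner and voice are unchanged, so the assimilation is partial, not total.
The other alternating form patterns the same way: /q/ → [p] after /b/ (uvular → bilabial, matching bilabial) — only place changes, and always toward the preceding segment.
Since the segment that changes follows the conditioning segment, the assimilation is progressive.

progressive place assimilation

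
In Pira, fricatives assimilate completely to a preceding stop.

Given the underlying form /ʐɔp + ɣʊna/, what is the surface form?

[ʐɔppʊna]

/ɣ/ is the segment targeted by the rule; it sits immediately after /p/, so it assimilates completely and surfaces as [p].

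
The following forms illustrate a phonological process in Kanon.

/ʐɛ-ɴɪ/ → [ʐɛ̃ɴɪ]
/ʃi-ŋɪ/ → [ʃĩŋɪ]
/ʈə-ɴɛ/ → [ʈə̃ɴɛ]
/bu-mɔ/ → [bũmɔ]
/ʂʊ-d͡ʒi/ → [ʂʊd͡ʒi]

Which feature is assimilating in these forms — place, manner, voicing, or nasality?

The vowel /ɛ/ surfaces as nasalised [ɛ̃] next to the following nasal /ɴ/ — it has acquired the [+nasal] feature of its neighbour.
The other forms show the same pattern: /i/ → [ĩ] before /ŋ/; /ə/ → [ə̃] before /ɴ/; /u/ → [ũ] before /m/ — each time a vowel is nasalised next to a following nasal.
No change occurs in [ʂʊd͡ʒi] because the vowel at the boundary is adjacent to an oral consonant, not a nasal (/ʊ/ next to /d͡ʒ/).

nasality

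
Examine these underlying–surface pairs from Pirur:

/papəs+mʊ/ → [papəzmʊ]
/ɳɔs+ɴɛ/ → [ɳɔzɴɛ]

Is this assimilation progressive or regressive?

regressive

Comparing underlying and surface forms, /s/ → [z] is the alternation; the neighbouring /m/ is constant.
The change voiceless → voiced matches the voicing of the following /m/, identifying this as voicing assimilation.
The other alternating form patterns the same way: /s/ → [z] before /ɴ/ (voiceless → voiced, matching voiced) — only voicing changes, and always toward the following segment.
The trigger is the following segment, so the direction is regressive (anticipatory).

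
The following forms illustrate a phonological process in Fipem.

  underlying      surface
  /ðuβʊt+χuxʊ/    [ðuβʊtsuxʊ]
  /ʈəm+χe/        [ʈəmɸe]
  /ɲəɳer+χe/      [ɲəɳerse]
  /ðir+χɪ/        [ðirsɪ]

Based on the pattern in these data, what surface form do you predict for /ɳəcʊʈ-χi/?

[ɳəcʊʈʂi]

The data show progressive place assimilation: /χ/ → [s] after /t/; /χ/ → [ɸ] after /m/; /χ/ → [s] after /r/. In each pair only place changes, matching the preceding consonant, while manner and voice stay constant.
/χ/ is a voiceless uvular fricative. The preceding trigger /ʈ/ is retroflex, so /χ/ must become retroflex as well.
Changing only its place to retroflex gives [ʂ] — the voiceless retroflex fricative.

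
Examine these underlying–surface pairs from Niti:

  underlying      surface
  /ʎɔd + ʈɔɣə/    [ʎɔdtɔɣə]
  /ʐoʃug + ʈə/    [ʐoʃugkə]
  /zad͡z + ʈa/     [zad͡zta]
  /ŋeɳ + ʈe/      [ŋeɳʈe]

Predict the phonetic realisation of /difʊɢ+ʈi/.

[difʊɢqi]

The data show progressive place assimilation: /ʈ/ → [t] after /d/; /ʈ/ → [k] after /g/; /ʈ/ → [t] after /d͡z/. In each pair only place changes, matching the preceding consonant, while manner and voice stay constant.
No alternation appears in [ŋeɳʈe]: there the adjacent consonants already agree in place (/ʈ/ and /ɳ/ are both retroflex), so this form is consistent with the same rule.
/ʈ/ is a voiceless retroflex stop. The preceding trigger /ɢ/ is uvular, so /ʈ/ must become uvular as well.
The voiceless uvular stop is [q], so /ʈ/ → [q].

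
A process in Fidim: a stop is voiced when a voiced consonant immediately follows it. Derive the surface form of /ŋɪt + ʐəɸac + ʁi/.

/t/ is a voiceless alveolar stop. The following trigger /ʐ/ is voiced, so /t/ must become voiced as well.
A voiced alveolar stop is [d], so the surface segment is [d].
The same rule applies at the second boundary: /c/ → [ɟ] next to /ʁ/.

[ŋɪdʐəɸaɟʁi]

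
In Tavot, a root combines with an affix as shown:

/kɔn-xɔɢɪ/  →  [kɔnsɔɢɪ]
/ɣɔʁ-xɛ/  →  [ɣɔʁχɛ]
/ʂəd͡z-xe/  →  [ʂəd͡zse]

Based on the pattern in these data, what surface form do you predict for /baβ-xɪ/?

[baβɸɪ]

The data show progressive place assimilation: /x/ → [s] after /n/; /x/ → [χ] after /ʁ/; /x/ → [s] after /d͡z/. In each pair only place changes, matching the preceding consonant, while manner and voice stay constant.
/x/ is a voiceless velar fricative. The preceding trigger /β/ is bilabial, so /x/ must become bilabial as well.
The voiceless bilabial fricative is [ɸ], so /x/ → [ɸ].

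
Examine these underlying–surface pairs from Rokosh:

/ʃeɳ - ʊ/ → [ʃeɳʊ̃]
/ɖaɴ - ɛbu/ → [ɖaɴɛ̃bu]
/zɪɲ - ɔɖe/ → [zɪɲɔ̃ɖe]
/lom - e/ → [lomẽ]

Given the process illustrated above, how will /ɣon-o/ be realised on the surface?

[ɣonõ]

The data show progressive nasality assimilation (vowel nasalisation): /ʊ/ → [ʊ̃] after /ɳ/; /ɛ/ → [ɛ̃] after /ɴ/; /ɔ/ → [ɔ̃] after /ɲ/; /e/ → [ẽ] after /m/ — a vowel is nasalised by an immediately preceding nasal consonant.
/o/ sits next to the nasal /n/ and is therefore nasalised to [õ].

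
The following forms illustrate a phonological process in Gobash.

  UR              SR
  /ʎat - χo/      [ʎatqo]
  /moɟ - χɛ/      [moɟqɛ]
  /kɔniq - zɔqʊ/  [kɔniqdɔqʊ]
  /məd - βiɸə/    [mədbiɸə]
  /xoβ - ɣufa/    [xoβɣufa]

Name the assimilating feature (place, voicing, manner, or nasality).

manner

Comparing underlying and surface forms, /χ/ → [q] is the alternation; the neighbouring /t/ is constant.
/χ/ is a fricative while /t/ is a stop; the output [q] is a stop, matching the trigger — so the feature that spreads is manner.
The other alternating forms pattern the same way: /χ/ → [q] after /ɟ/ (fricative → stop, matching a stop); /z/ → [d] after /q/ (fricative → stop, matching a stop); /β/ → [b] after /d/ (fricative → stop, matching a stop) — only manner changes, and always toward the preceding segment.
Nothing changes in [xoβɣufa]: there the adjacent consonants already agree in manner (/ɣ/ and /β/ are both fricatives), so this form is consistent with the same rule.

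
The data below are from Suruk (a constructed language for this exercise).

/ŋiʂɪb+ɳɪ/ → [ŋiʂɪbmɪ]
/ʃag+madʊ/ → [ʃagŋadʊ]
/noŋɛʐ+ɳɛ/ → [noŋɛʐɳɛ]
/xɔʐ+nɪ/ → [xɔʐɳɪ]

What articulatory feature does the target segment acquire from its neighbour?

Comparing underlying and surface forms, /ɳ/ → [m] is the alternation; the neighbouring /b/ is constant.
/ɳ/ is retroflex while /b/ is bilabial; the output [m] is bilabial, matching the trigger — so the feature that spreads is place.
The same holds elsewhere in the data: /m/ → [ŋ] after /g/ (bilabial → velar, matching velar); /n/ → [ɳ] after /ʐ/ (alveolar → retroflex, matching retroflex) — only place changes, and always toward the preceding segment.
No alternation appears in [noŋɛʐɳɛ]: there the adjacent consonants already agree in place (/ɳ/ and /ʐ/ are both retroflex), so this form is consistent with the same rule.

place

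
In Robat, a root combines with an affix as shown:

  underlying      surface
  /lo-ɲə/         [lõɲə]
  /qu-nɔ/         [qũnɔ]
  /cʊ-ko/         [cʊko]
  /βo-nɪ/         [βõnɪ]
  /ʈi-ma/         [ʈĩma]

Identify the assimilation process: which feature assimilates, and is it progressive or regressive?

regressive nasality assimilation (vowel nasalisation)

The vowel /o/ surfaces as nasalised [õ] next to the following nasal /ɲ/ — it has acquired the [+nasal] feature of its neighbour.
The other forms show the same pattern: /u/ → [ũ] before /n/; /o/ → [õ] before /n/; /i/ → [ĩ] before /m/ — each time a vowel is nasalised next to a following nasal.
No change occurs in [cʊko] because the vowel at the boundary is adjacent to an oral consonant, not a nasal (/ʊ/ next to /k/).
Because the conditioning nasal is to the right of the vowel that changes, the process is regressive (anticipatory).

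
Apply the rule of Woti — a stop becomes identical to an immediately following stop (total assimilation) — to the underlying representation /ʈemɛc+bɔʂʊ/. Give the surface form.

[ʈemɛbbɔʂʊ]

/c/ is the segment targeted by the rule; it sits immediately before /b/, so it assimilates completely and surfaces as [b].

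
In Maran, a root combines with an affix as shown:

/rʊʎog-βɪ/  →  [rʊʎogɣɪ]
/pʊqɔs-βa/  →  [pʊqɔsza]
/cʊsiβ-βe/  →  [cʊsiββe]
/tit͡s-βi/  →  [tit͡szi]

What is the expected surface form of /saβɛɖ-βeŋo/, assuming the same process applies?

[saβɛɖʐeŋo]

The data show progressive place assimilation: /β/ → [ɣ] after /g/; /β/ → [z] after /s/; /β/ → [z] after /t͡s/. In each pair only place changes, matching the preceding consonant, while manner and voice stay constant.
No alternation appears in [cʊsiββe]: there the adjacent consonants already agree in place (/β/ and /β/ are both bilabial), so this form is consistent with the same rule.
/β/ is a voiced bilabial fricative. The preceding trigger /ɖ/ is retroflex, so /β/ must become retroflex as well.
A voiced retroflex fricative is [ʐ], so the surface segment is [ʐ].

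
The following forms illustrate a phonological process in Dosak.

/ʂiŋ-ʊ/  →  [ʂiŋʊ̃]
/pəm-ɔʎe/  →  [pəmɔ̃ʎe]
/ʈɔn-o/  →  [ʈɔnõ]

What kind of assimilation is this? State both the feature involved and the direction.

The vowel /ʊ/ surfaces as nasalised [ʊ̃] next to the preceding nasal /ŋ/ — it has acquired the [+nasal] feature of its neighbour.
The other forms show the same pattern: /ɔ/ → [ɔ̃] after /m/; /o/ → [õ] after /n/ — each time a vowel is nasalised next to a preceding nasal.
Because the conditioning nasal is to the left of the vowel that changes, the process is progressive (perseverative).

progressive nasality assimilation (vowel nasalisation)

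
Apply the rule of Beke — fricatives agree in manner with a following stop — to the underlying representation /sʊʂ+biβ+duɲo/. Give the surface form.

[sʊʈbibduɲo]

The rule targets /ʂ/ (voiceless retroflex fricative), which sits before the trigger /b/ (stop).
Changing only its manner to stop gives [ʈ] — the voiceless retroflex stop.
The same rule applies at the second boundary: /β/ → [b] next to /d/.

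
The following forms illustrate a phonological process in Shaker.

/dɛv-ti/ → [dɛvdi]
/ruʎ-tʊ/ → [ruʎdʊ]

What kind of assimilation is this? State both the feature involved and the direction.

progressive voicing assimilation

The segment that alternates is /t/, which surfaces as [d] when adjacent to /v/.
The change voiceless → voiced matches the voicing of the preceding /v/, identifying this as voicing assimilation.
Place and manner are unchanged, so the assimilation is partial, not total.
The same holds elsewhere in the data: /t/ → [d] after /ʎ/ (voiceless → voiced, matching voiced) — only voicing changes, and always toward the preceding segment.
Since the segment that changes follows the conditioning segment, the assimilation is progressive.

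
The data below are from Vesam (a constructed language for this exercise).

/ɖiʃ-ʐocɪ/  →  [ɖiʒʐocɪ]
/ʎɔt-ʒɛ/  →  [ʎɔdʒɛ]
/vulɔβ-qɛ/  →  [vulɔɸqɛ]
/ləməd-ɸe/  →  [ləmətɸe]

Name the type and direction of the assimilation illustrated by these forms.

regressive voicing assimilation

The segment that alternates is /ʃ/, which surfaces as [ʒ] when adjacent to /ʐ/.
The change voiceless → voiced matches the voicing of the following /ʐ/, identifying this as voicing assimilation.
Place and manner are unchanged, so the assimilation is partial, not total.
The same holds elsewhere in the data: /t/ → [d] before /ʒ/ (voiceless → voiced, matching voiced); /β/ → [ɸ] before /q/ (voiced → voiceless, matching voiceless); /d/ → [t] before /ɸ/ (voiced → voiceless, matching voiceless) — only voicing changes, and always toward the following segment.
Since the segment that changes precedes the conditioning segment, the assimilation is regressive.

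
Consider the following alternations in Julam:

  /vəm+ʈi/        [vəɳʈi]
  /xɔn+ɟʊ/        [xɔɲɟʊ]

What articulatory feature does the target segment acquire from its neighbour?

place

The segment that alternates is /m/, which surfaces as [ɳ] when adjacent to /ʈ/.
/m/ is bilabial while /ʈ/ is retroflex; the output [ɳ] is retroflex, matching the trigger — so the feature that spreads is place.
The other alternating form patterns the same way: /n/ → [ɲ] before /ɟ/ (alveolar → palatal, matching palatal) — only place changes, and always toward the following segment.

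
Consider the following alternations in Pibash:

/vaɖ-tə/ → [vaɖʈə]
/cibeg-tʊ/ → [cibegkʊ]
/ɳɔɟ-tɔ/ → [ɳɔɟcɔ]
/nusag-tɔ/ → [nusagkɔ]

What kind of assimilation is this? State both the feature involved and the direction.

progressive place assimilation

Underlying /t/ is realised as [ʈ] next to /ɖ/; /ɖ/ itself does not change.
The change alveolar → retroflex matches the place of the preceding /ɖ/, identifying this as place assimilation.
Manner and voice are unchanged, so the assimilation is partial, not total.
The same holds elsewhere in the data: /t/ → [k] after /g/ (alveolar → velar, matching velar); /t/ → [c] after /ɟ/ (alveolar → palatal, matching palatal) — only place changes, and always toward the preceding segment.
Since the segment that changes follows the conditioning segment, the assimilation is progressive.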